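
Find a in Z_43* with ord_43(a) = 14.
2 has order 14 mod 43 since 2^{14} ≡ 1 (mod 43) and no smaller power works.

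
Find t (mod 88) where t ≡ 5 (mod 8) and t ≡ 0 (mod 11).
M = 8 × 11 = 88. M₁ = 11, y₁ ≡ 3 (mod 8). M₂ = 8, y₂ ≡ 7 (mod 11). t = 5×11×3 + 0×8×7 ≡ 77 (mod 88)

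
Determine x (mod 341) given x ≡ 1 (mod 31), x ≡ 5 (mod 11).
280

Using the Chinese Remainder Theorem:
M = product of moduli = 341
For equation 1: M_1 = 11, 11 ≡ 11 (mod 31), inverse of 11 mod 31 is 17 (check: 11 × 17 = 187 ≡ 1 (mod 31))
For equation 2: M_2 = 31, 31 ≡ 9 (mod 11), inverse of 31 mod 11 is 5 (check: 9 × 5 = 45 ≡ 1 (mod 11))
Combine: x ≡ Σ r_i×M_i×(M_i⁻¹ mod m_i) = 1×11×17 + 5×31×5 = 187 + 775 = 962
962 mod 341 = 280
x ≡ 280 (mod 341)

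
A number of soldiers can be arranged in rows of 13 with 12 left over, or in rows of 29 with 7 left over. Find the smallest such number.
M = 13 × 29 = 377. M₁ = 29, y₁ ≡ 9 (mod 13). M₂ = 13, y₂ ≡ 9 (mod 29). r = 12×29×9 + 7×13×9 ≡ 181 (mod 377). The smallest positive such number is 181.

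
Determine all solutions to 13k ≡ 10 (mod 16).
2

Since gcd(13, 16) = 1 divides 10, a solution exists.
Multiply both sides by the inverse of 13 mod 16:
  13^(-1) mod 16 = 5
  x ≡ 5 × 10 ≡ 50 ≡ 2 (mod 16)
Verification: 13 × 2 = 26 = 1 × 16 + 10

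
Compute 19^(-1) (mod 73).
19^(-1) ≡ 50 (mod 73). Verification: 19 × 50 = 950 ≡ 1 (mod 73)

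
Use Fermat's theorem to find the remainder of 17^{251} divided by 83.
59

By Fermat's Little Theorem, a^(p-1) ≡ 1 (mod p) for prime p and gcd(a, p) = 1
Here p = 83, so 17^82 ≡ 1 (mod 83)
We can reduce the exponent: 251 mod 82 = 5
So 17^251 ≡ 17^5 (mod 83)
Computing: 17^5 mod 83 = 59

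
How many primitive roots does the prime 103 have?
Number of primitive roots mod 103 = φ(102) = 32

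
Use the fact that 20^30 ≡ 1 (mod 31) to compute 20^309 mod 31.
By Fermat: 20^{30} ≡ 1 (mod 31). 309 ≡ 9 (mod 30). So 20^{309} ≡ 20^{9} ≡ 8 (mod 31)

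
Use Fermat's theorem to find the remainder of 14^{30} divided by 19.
11

By Fermat's Little Theorem, a^(p-1) ≡ 1 (mod p) for prime p and gcd(a, p) = 1
Here p = 19, so 14^18 ≡ 1 (mod 19)
We can reduce the exponent: 30 mod 18 = 12
So 14^30 ≡ 14^12 (mod 19)
Computing: 14^12 mod 19 = 11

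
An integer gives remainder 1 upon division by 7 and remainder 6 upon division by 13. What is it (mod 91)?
M = 7 × 13 = 91. M₁ = 13, y₁ ≡ 6 (mod 7). M₂ = 7, y₂ ≡ 2 (mod 13). r = 1×13×6 + 6×7×2 ≡ 71 (mod 91). The smallest positive such number is 71.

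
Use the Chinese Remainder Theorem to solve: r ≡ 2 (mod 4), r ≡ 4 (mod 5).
M = 4 × 5 = 20. M₁ = 5, y₁ ≡ 1 (mod 4). M₂ = 4, y₂ ≡ 4 (mod 5). r = 2×5×1 + 4×4×4 ≡ 14 (mod 20)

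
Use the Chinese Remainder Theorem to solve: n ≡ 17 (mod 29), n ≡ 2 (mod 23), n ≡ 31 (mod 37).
8282

Using the Chinese Remainder Theorem:
M = product of moduli = 24679
For equation 1: M_1 = 851, 851 ≡ 10 (mod 29), inverse of 851 mod 29 is 3 (check: 10 × 3 = 30 ≡ 1 (mod 29))
For equation 2: M_2 = 1073, 1073 ≡ 15 (mod 23), inverse of 1073 mod 23 is 20 (check: 15 × 20 = 300 ≡ 1 (mod 23))
For equation 3: M_3 = 667, 667 ≡ 1 (mod 37), inverse of 667 mod 37 is 1 (check: 1 × 1 = 1 ≡ 1 (mod 37))
Combine: n ≡ Σ r_i×M_i×(M_i⁻¹ mod m_i) = 17×851×3 + 2×1073×20 + 31×667×1 = 43401 + 42920 + 20677 = 106998
106998 mod 24679 = 8282
n ≡ 8282 (mod 24679)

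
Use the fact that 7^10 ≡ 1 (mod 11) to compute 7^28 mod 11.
By Fermat: 7^{10} ≡ 1 (mod 11). 28 = 2×10 + 8. So 7^{28} ≡ 7^{8} ≡ 9 (mod 11)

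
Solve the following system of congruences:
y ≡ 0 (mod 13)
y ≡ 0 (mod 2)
0

Using the Chinese Remainder Theorem:
M = product of moduli = 26
For equation 1: M_1 = 2, 2 ≡ 2 (mod 13), inverse of 2 mod 13 is 7 (check: 2 × 7 = 14 ≡ 1 (mod 13))
For equation 2: M_2 = 13, 13 ≡ 1 (mod 2), inverse of 13 mod 2 is 1 (check: 1 × 1 = 1 ≡ 1 (mod 2))
Combine: y ≡ Σ r_i×M_i×(M_i⁻¹ mod m_i) = 0×2×7 + 0×13×1 = 0 + 0 = 0
0 mod 26 = 0
y ≡ 0 (mod 26)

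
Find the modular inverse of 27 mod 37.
27^(-1) ≡ 11 (mod 37). Verification: 27 × 11 = 297 ≡ 1 (mod 37)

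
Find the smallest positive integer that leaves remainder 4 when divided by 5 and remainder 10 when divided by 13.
M = 5 × 13 = 65. M₁ = 13, y₁ ≡ 2 (mod 5). M₂ = 5, y₂ ≡ 8 (mod 13). k = 4×13×2 + 10×5×8 ≡ 49 (mod 65). The smallest positive such number is 49.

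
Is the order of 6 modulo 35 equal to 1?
No, the actual order is 2, not 1.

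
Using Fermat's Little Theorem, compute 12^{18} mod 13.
1

By Fermat's Little Theorem, a^(p-1) ≡ 1 (mod p) for prime p and gcd(a, p) = 1
Here p = 13, so 12^12 ≡ 1 (mod 13)
We can reduce the exponent: 18 mod 12 = 6
So 12^18 ≡ 12^6 (mod 13)
Computing: 12^6 mod 13 = 1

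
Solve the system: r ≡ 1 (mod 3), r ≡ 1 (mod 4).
M = 3 × 4 = 12. M₁ = 4, y₁ ≡ 1 (mod 3). M₂ = 3, y₂ ≡ 3 (mod 4). r = 1×4×1 + 1×3×3 ≡ 1 (mod 12)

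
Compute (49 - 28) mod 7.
0

(49 - 28) = 21
21 mod 7 = 0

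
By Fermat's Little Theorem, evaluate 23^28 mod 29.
By Fermat's Little Theorem, 23^{28} ≡ 1 (mod 29) since 29 is prime and gcd(23, 29) = 1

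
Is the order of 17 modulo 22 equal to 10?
Yes, ord_22(17) = 10.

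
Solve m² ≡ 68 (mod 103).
The square roots of 68 mod 103 are 58 and 45. Verify: 58² = 3364 ≡ 68 (mod 103)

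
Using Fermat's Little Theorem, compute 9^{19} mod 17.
15

By Fermat's Little Theorem, a^(p-1) ≡ 1 (mod p) for prime p and gcd(a, p) = 1
Here p = 17, so 9^16 ≡ 1 (mod 17)
We can reduce the exponent: 19 mod 16 = 3
So 9^19 ≡ 9^3 (mod 17)
Computing: 9^3 mod 17 = 15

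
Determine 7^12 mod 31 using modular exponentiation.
Using repeated squaring. 12 = 8 + 4 (binary 1100). Repeated squaring mod 31: 7^1 ≡ 7; 7^2 ≡ 7² = 49 ≡ 18; 7^4 ≡ 18² = 324 ≡ 14; 7^8 ≡ 14² = 196 ≡ 10. Multiply: 7^12 = 7^8 × 7^4 ≡ 10 × 14 (mod 31): 10 × 14 = 140 ≡ 16. So 7^12 ≡ 16 (mod 31).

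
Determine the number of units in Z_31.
30

Prime factorization: 31 = 31
Using the formula φ(n) = n × Π(1 - 1/p) for each prime factor p:
φ(31) = 31 × (1 - 1/31)
φ(31) = 30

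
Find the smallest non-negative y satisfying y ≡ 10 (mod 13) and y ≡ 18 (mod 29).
M = 13 × 29 = 377. M₁ = 29, y₁ ≡ 9 (mod 13). M₂ = 13, y₂ ≡ 9 (mod 29). y = 10×29×9 + 18×13×9 ≡ 192 (mod 377)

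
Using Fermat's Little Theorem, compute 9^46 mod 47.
By Fermat's Little Theorem, 9^{46} ≡ 1 (mod 47) since 47 is prime and gcd(9, 47) = 1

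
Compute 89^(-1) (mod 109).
89^(-1) ≡ 49 (mod 109). Verification: 89 × 49 = 4361 ≡ 1 (mod 109)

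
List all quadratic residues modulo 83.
QRs mod 83: {1, 3, 4, 7, 9, 10, 11, 12, 16, 17, 21, 23, 25, 26, 27, 28, 29, 30, 31, 33, 36, 37, 38, 40, 41, 44, 48, 49, 51, 59, 61, 63, 64, 65, 68, 69, 70, 75, 77, 78, 81}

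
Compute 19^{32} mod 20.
1

Using successive squaring:
Binary expansion of 32: 100000
Powers of 19 mod 20 (each is the square of the previous):
  19^1 ≡ 19 (mod 20)
  19^2 ≡ 19² = 361 ≡ 1 (mod 20)
  19^4 ≡ 1² = 1 ≡ 1 (mod 20)
  19^8 ≡ 1² = 1 ≡ 1 (mod 20)
  19^16 ≡ 1² = 1 ≡ 1 (mod 20)
  19^32 ≡ 1² = 1 ≡ 1 (mod 20)
32 is a power of 2, so 19^32 is the last square: ≡ 1 (mod 20)
Result: 19^32 ≡ 1 (mod 20)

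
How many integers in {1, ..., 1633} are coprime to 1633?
1540

Prime factorization: 1633 = 23 × 71
Using the formula φ(n) = n × Π(1 - 1/p) for each prime factor p:
φ(1633) = 1633 × (1 - 1/23) × (1 - 1/71)
φ(1633) = 1540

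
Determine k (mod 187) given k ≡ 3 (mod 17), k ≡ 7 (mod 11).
139

Using the Chinese Remainder Theorem:
M = product of moduli = 187
For equation 1: M_1 = 11, 11 ≡ 11 (mod 17), inverse of 11 mod 17 is 14 (check: 11 × 14 = 154 ≡ 1 (mod 17))
For equation 2: M_2 = 17, 17 ≡ 6 (mod 11), inverse of 17 mod 11 is 2 (check: 6 × 2 = 12 ≡ 1 (mod 11))
Combine: k ≡ Σ r_i×M_i×(M_i⁻¹ mod m_i) = 3×11×14 + 7×17×2 = 462 + 238 = 700
700 mod 187 = 139
k ≡ 139 (mod 187)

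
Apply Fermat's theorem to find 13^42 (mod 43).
By Fermat's Little Theorem, 13^{42} ≡ 1 (mod 43) since 43 is prime and gcd(13, 43) = 1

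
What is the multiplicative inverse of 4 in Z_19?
5

Using Extended Euclidean Algorithm:
gcd(4, 19) = 1
Bezout coefficients: 4 × 5 + 19 × -1 = 1
So 4 × 5 ≡ 1 (mod 19)
The inverse is 5 mod 19 = 5
Verification: 4 × 5 = 20 = 1 × 19 + 1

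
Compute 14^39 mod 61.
Using repeated squaring. 39 = 32 + 4 + 2 + 1 (binary 100111). Repeated squaring mod 61: 14^1 ≡ 14; 14^2 ≡ 14² = 196 ≡ 13; 14^4 ≡ 13² = 169 ≡ 47; 14^8 ≡ 47² = 2209 ≡ 13; 14^16 ≡ 13² = 169 ≡ 47; 14^32 ≡ 47² = 2209 ≡ 13. Multiply: 14^39 = 14^32 × 14^4 × 14^2 × 14^1 ≡ 13 × 47 × 13 × 14 (mod 61): 13 × 47 = 611 ≡ 1; 1 × 13 = 13 ≡ 13; 13 × 14 = 182 ≡ 60. So 14^39 ≡ 60 (mod 61).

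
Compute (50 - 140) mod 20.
10

(50 - 140) = -90
-90 mod 20 = 10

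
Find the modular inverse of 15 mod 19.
15^(-1) ≡ 14 (mod 19). Verification: 15 × 14 = 210 ≡ 1 (mod 19)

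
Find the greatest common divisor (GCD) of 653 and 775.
1

Using the Euclidean algorithm:
653 = 0 × 775 + 653
775 = 1 × 653 + 122
653 = 5 × 122 + 43
122 = 2 × 43 + 36
43 = 1 × 36 + 7
36 = 5 × 7 + 1
7 = 7 × 1 + 0

GCD(653, 775) = 1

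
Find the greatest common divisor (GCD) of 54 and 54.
54

Using the Euclidean algorithm:
54 = 1 × 54 + 0

GCD(54, 54) = 54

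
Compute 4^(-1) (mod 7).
2

Using Extended Euclidean Algorithm:
gcd(4, 7) = 1
Bezout coefficients: 4 × 2 + 7 × -1 = 1
So 4 × 2 ≡ 1 (mod 7)
The inverse is 2 mod 7 = 2
Verification: 4 × 2 = 8 = 1 × 7 + 1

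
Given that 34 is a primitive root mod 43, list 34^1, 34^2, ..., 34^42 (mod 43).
g^1, g^2, ..., g^{42} mod 43: {34, 38, 2, 25, 33, 4, 7, 23, 8, 14, 3, 16, 28, 6, 32, 13, 12, 21, 26, 24, 42, 9, 5, 41, 18, 10, 39, 36, 20, 35, 29, 40, 27, 15, 37, 11, 30, 31, 22, 17, 19, 1}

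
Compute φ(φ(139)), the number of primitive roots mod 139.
Number of primitive roots mod 139 = φ(138) = 44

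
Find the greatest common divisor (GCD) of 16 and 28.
4

Using the Euclidean algorithm:
16 = 0 × 28 + 16
28 = 1 × 16 + 12
16 = 1 × 12 + 4
12 = 3 × 4 + 0

GCD(16, 28) = 4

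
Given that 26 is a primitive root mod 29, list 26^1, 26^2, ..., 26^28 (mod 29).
g^1, g^2, ..., g^{28} mod 29: {26, 9, 2, 23, 18, 4, 17, 7, 8, 5, 14, 16, 10, 28, 3, 20, 27, 6, 11, 25, 12, 22, 21, 24, 15, 13, 19, 1}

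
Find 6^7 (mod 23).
7 = 4 + 2 + 1 (binary 111). Repeated squaring mod 23: 6^1 ≡ 6; 6^2 ≡ 6² = 36 ≡ 13; 6^4 ≡ 13² = 169 ≡ 8. Multiply: 6^7 = 6^4 × 6^2 × 6^1 ≡ 8 × 13 × 6 (mod 23): 8 × 13 = 104 ≡ 12; 12 × 6 = 72 ≡ 3. So 6^7 ≡ 3 (mod 23).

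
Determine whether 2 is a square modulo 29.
By Euler's criterion: 2^{14} ≡ 28 (mod 29). Since this equals -1 (≡ 28), 2 is not a QR.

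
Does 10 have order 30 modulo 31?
p - 1 = 30 has prime divisors 2, 3, 5. Check 10^(30/q) mod 31 for each: 10^(30/2) = 10^15 ≡ 1, 10^(30/3) = 10^10 ≡ 5, 10^(30/5) = 10^6 ≡ 2 (mod 31). Since 10^15 ≡ 1 (mod 31), the order of 10 divides 15 (in fact the order is 15) ≠ 30, so it is not a primitive root.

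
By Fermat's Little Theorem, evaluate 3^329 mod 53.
By Fermat: 3^{52} ≡ 1 (mod 53). 329 ≡ 17 (mod 52). So 3^{329} ≡ 3^{17} ≡ 45 (mod 53)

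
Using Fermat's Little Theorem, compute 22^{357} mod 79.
52

By Fermat's Little Theorem, a^(p-1) ≡ 1 (mod p) for prime p and gcd(a, p) = 1
Here p = 79, so 22^78 ≡ 1 (mod 79)
We can reduce the exponent: 357 mod 78 = 45
So 22^357 ≡ 22^45 (mod 79)
Computing: 22^45 mod 79 = 52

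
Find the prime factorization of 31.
31

Divide by primes starting from smallest:
31 ÷ 31 = 1

31 = 31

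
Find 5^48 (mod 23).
Using Fermat: 5^{22} ≡ 1 (mod 23). 48 ≡ 4 (mod 22). So 5^{48} ≡ 5^{4} ≡ 4 (mod 23)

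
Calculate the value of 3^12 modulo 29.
Using repeated squaring. 12 = 8 + 4 (binary 1100). Repeated squaring mod 29: 3^1 ≡ 3; 3^2 ≡ 3² = 9 ≡ 9; 3^4 ≡ 9² = 81 ≡ 23; 3^8 ≡ 23² = 529 ≡ 7. Multiply: 3^12 = 3^8 × 3^4 ≡ 7 × 23 (mod 29): 7 × 23 = 161 ≡ 16. So 3^12 ≡ 16 (mod 29).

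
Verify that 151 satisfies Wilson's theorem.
(150)! mod 151 = 150. Since this equals -1 (mod 151), Wilson confirms 151 is prime.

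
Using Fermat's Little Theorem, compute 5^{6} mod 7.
1

By Fermat's Little Theorem, a^(p-1) ≡ 1 (mod p) for prime p and gcd(a, p) = 1
Here p = 7, so 5^6 ≡ 1 (mod 7)
We can reduce the exponent: 6 mod 6 = 0
So 5^6 ≡ 5^0 (mod 7)
Computing: 5^0 mod 7 = 1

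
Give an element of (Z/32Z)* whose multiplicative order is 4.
7 has order 4 mod 32 since 7^{4} ≡ 1 (mod 32) and no smaller power works.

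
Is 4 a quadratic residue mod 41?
By Euler's criterion: 4^{20} ≡ 1 (mod 41). Since this equals 1, 4 is a QR.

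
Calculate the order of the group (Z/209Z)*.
180

Prime factorization: 209 = 11 × 19
Using the formula φ(n) = n × Π(1 - 1/p) for each prime factor p:
φ(209) = 209 × (1 - 1/11) × (1 - 1/19)
φ(209) = 180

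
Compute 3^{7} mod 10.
7

Using successive squaring:
Binary expansion of 7: 111
Powers of 3 mod 10 (each is the square of the previous):
  3^1 ≡ 3 (mod 10)
  3^2 ≡ 3² = 9 ≡ 9 (mod 10)
  3^4 ≡ 9² = 81 ≡ 1 (mod 10)
7 = 4 + 2 + 1, so 3^7 = 3^4 × 3^2 × 3^1 ≡ 1 × 9 × 3 (mod 10)
Multiplying step by step:
  1 × 9 = 9 ≡ 9 (mod 10)
  9 × 3 = 27 ≡ 7 (mod 10)
Result: 3^7 ≡ 7 (mod 10)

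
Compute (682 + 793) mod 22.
1

(682 + 793) = 1475
1475 mod 22 = 1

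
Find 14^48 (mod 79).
Using repeated squaring. 48 = 32 + 16 (binary 110000). Repeated squaring mod 79: 14^1 ≡ 14; 14^2 ≡ 14² = 196 ≡ 38; 14^4 ≡ 38² = 1444 ≡ 22; 14^8 ≡ 22² = 484 ≡ 10; 14^16 ≡ 10² = 100 ≡ 21; 14^32 ≡ 21² = 441 ≡ 46. Multiply: 14^48 = 14^32 × 14^16 ≡ 46 × 21 (mod 79): 46 × 21 = 966 ≡ 18. So 14^48 ≡ 18 (mod 79).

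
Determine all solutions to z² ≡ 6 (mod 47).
The square roots of 6 mod 47 are 37 and 10. Verify: 37² = 1369 ≡ 6 (mod 47)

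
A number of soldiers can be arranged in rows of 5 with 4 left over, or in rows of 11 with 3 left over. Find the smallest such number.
M = 5 × 11 = 55. M₁ = 11, y₁ ≡ 1 (mod 5). M₂ = 5, y₂ ≡ 9 (mod 11). k = 4×11×1 + 3×5×9 ≡ 14 (mod 55). The smallest positive such number is 14.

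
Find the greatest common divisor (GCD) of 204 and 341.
1

Using the Euclidean algorithm:
204 = 0 × 341 + 204
341 = 1 × 204 + 137
204 = 1 × 137 + 67
137 = 2 × 67 + 3
67 = 22 × 3 + 1
3 = 3 × 1 + 0

GCD(204, 341) = 1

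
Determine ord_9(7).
Powers of 7 mod 9: 7^1≡7, 7^2≡4, 7^3≡1. Order = 3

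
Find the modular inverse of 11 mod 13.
11^(-1) ≡ 6 (mod 13). Verification: 11 × 6 = 66 ≡ 1 (mod 13)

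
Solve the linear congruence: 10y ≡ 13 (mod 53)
49

Since gcd(10, 53) = 1 divides 13, a solution exists.
Multiply both sides by the inverse of 10 mod 53:
  10^(-1) mod 53 = 16
  x ≡ 16 × 13 ≡ 208 ≡ 49 (mod 53)
Verification: 10 × 49 = 490 = 9 × 53 + 13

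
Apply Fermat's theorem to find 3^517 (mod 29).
By Fermat: 3^{28} ≡ 1 (mod 29). 517 ≡ 13 (mod 28). So 3^{517} ≡ 3^{13} ≡ 19 (mod 29)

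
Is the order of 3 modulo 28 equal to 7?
No, the actual order is 6, not 7.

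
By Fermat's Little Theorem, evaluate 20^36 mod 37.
By Fermat's Little Theorem, 20^{36} ≡ 1 (mod 37) since 37 is prime and gcd(20, 37) = 1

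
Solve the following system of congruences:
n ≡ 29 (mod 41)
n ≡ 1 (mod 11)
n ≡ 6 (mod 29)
7778

Using the Chinese Remainder Theorem:
M = product of moduli = 13079
For equation 1: M_1 = 319, 319 ≡ 32 (mod 41), inverse of 319 mod 41 is 9 (check: 32 × 9 = 288 ≡ 1 (mod 41))
For equation 2: M_2 = 1189, 1189 ≡ 1 (mod 11), inverse of 1189 mod 11 is 1 (check: 1 × 1 = 1 ≡ 1 (mod 11))
For equation 3: M_3 = 451, 451 ≡ 16 (mod 29), inverse of 451 mod 29 is 20 (check: 16 × 20 = 320 ≡ 1 (mod 29))
Combine: n ≡ Σ r_i×M_i×(M_i⁻¹ mod m_i) = 29×319×9 + 1×1189×1 + 6×451×20 = 83259 + 1189 + 54120 = 138568
138568 mod 13079 = 7778
n ≡ 7778 (mod 13079)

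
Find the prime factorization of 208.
2^4 × 13

Divide by primes starting from smallest:
208 ÷ 2 = 104
104 ÷ 2 = 52
52 ÷ 2 = 26
26 ÷ 2 = 13
13 ÷ 13 = 1

208 = 2^4 × 13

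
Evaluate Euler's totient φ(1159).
1080

Prime factorization: 1159 = 19 × 61
Using the formula φ(n) = n × Π(1 - 1/p) for each prime factor p:
φ(1159) = 1159 × (1 - 1/19) × (1 - 1/61)
φ(1159) = 1080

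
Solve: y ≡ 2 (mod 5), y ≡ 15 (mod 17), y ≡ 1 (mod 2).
M = 5 × 17 × 2 = 170. M₁ = 34, y₁ ≡ 4 (mod 5). M₂ = 10, y₂ ≡ 12 (mod 17). M₃ = 85, y₃ ≡ 1 (mod 2). y = 2×34×4 + 15×10×12 + 1×85×1 ≡ 117 (mod 170)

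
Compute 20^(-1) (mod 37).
20^(-1) ≡ 13 (mod 37). Verification: 20 × 13 = 260 ≡ 1 (mod 37)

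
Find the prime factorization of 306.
2 × 3^2 × 17

Divide by primes starting from smallest:
306 ÷ 2 = 153
153 ÷ 3 = 51
51 ÷ 3 = 17
17 ÷ 17 = 1

306 = 2 × 3^2 × 17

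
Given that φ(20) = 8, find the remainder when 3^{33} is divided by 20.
By Euler: 3^{8} ≡ 1 (mod 20) since gcd(3, 20) = 1. 33 = 4×8 + 1. So 3^{33} ≡ 3^{1} ≡ 3 (mod 20)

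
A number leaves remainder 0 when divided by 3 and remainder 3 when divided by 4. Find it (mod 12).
M = 3 × 4 = 12. M₁ = 4, y₁ ≡ 1 (mod 3). M₂ = 3, y₂ ≡ 3 (mod 4). x = 0×4×1 + 3×3×3 ≡ 3 (mod 12)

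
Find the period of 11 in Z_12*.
Powers of 11 mod 12: 11^1≡11, 11^2≡1. Order = 2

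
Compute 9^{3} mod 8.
1

Using successive squaring:
Binary expansion of 3: 11
Powers of 9 mod 8 (each is the square of the previous):
  9^1 ≡ 1 (mod 8)
  9^2 ≡ 1² = 1 ≡ 1 (mod 8)
3 = 2 + 1, so 9^3 = 9^2 × 9^1 ≡ 1 × 1 (mod 8)
Multiplying step by step:
  1 × 1 = 1 ≡ 1 (mod 8)
Result: 9^3 ≡ 1 (mod 8)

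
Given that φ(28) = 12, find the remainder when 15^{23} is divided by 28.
By Euler: 15^{12} ≡ 1 (mod 28) since gcd(15, 28) = 1. 23 = 1×12 + 11. So 15^{23} ≡ 15^{11} ≡ 15 (mod 28)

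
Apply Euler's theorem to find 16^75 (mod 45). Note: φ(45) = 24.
By Euler: 16^{24} ≡ 1 (mod 45) since gcd(16, 45) = 1. 75 = 3×24 + 3. So 16^{75} ≡ 16^{3} ≡ 1 (mod 45)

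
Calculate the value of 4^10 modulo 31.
10 = 8 + 2 (binary 1010). Repeated squaring mod 31: 4^1 ≡ 4; 4^2 ≡ 4² = 16 ≡ 16; 4^4 ≡ 16² = 256 ≡ 8; 4^8 ≡ 8² = 64 ≡ 2. Multiply: 4^10 = 4^8 × 4^2 ≡ 2 × 16 (mod 31): 2 × 16 = 32 ≡ 1. So 4^10 ≡ 1 (mod 31).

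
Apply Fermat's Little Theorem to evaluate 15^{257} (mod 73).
44

By Fermat's Little Theorem, a^(p-1) ≡ 1 (mod p) for prime p and gcd(a, p) = 1
Here p = 73, so 15^72 ≡ 1 (mod 73)
We can reduce the exponent: 257 mod 72 = 41
So 15^257 ≡ 15^41 (mod 73)
Computing: 15^41 mod 73 = 44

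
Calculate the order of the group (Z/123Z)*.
80

Prime factorization: 123 = 3 × 41
Using the formula φ(n) = n × Π(1 - 1/p) for each prime factor p:
φ(123) = 123 × (1 - 1/3) × (1 - 1/41)
φ(123) = 80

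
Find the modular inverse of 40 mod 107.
40^(-1) ≡ 99 (mod 107). Verification: 40 × 99 = 3960 ≡ 1 (mod 107)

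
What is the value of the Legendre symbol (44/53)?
(44/53) = 44^{26} mod 53 = 1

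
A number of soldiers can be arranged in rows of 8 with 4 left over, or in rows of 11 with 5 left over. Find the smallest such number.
M = 8 × 11 = 88. M₁ = 11, y₁ ≡ 3 (mod 8). M₂ = 8, y₂ ≡ 7 (mod 11). x = 4×11×3 + 5×8×7 ≡ 60 (mod 88). The smallest positive such number is 60.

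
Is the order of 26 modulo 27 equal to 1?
No, the actual order is 2, not 1.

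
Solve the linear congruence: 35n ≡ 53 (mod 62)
21

Since gcd(35, 62) = 1 divides 53, a solution exists.
Multiply both sides by the inverse of 35 mod 62:
  35^(-1) mod 62 = 39
  x ≡ 39 × 53 ≡ 2067 ≡ 21 (mod 62)
Verification: 35 × 21 = 735 = 11 × 62 + 53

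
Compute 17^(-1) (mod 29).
17^(-1) ≡ 12 (mod 29). Verification: 17 × 12 = 204 ≡ 1 (mod 29)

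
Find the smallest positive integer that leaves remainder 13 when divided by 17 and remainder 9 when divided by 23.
M = 17 × 23 = 391. M₁ = 23, y₁ ≡ 3 (mod 17). M₂ = 17, y₂ ≡ 19 (mod 23). r = 13×23×3 + 9×17×19 ≡ 285 (mod 391). The smallest positive such number is 285.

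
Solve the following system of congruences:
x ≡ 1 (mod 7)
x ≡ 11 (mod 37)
85

Using the Chinese Remainder Theorem:
M = product of moduli = 259
For equation 1: M_1 = 37, 37 ≡ 2 (mod 7), inverse of 37 mod 7 is 4 (check: 2 × 4 = 8 ≡ 1 (mod 7))
For equation 2: M_2 = 7, 7 ≡ 7 (mod 37), inverse of 7 mod 37 is 16 (check: 7 × 16 = 112 ≡ 1 (mod 37))
Combine: x ≡ Σ r_i×M_i×(M_i⁻¹ mod m_i) = 1×37×4 + 11×7×16 = 148 + 1232 = 1380
1380 mod 259 = 85
x ≡ 85 (mod 259)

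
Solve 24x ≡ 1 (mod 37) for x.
24^(-1) ≡ 17 (mod 37). Verification: 24 × 17 = 408 ≡ 1 (mod 37)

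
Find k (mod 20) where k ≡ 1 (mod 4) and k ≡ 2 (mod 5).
M = 4 × 5 = 20. M₁ = 5, y₁ ≡ 1 (mod 4). M₂ = 4, y₂ ≡ 4 (mod 5). k = 1×5×1 + 2×4×4 ≡ 17 (mod 20)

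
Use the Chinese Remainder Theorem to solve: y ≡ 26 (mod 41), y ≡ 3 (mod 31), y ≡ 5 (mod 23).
13023

Using the Chinese Remainder Theorem:
M = product of moduli = 29233
For equation 1: M_1 = 713, 713 ≡ 16 (mod 41), inverse of 713 mod 41 is 18 (check: 16 × 18 = 288 ≡ 1 (mod 41))
For equation 2: M_2 = 943, 943 ≡ 13 (mod 31), inverse of 943 mod 31 is 12 (check: 13 × 12 = 156 ≡ 1 (mod 31))
For equation 3: M_3 = 1271, 1271 ≡ 6 (mod 23), inverse of 1271 mod 23 is 4 (check: 6 × 4 = 24 ≡ 1 (mod 23))
Combine: y ≡ Σ r_i×M_i×(M_i⁻¹ mod m_i) = 26×713×18 + 3×943×12 + 5×1271×4 = 333684 + 33948 + 25420 = 393052
393052 mod 29233 = 13023
y ≡ 13023 (mod 29233)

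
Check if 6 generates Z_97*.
p - 1 = 96 has prime divisors 2, 3. Check 6^(96/q) mod 97 for each: 6^(96/2) = 6^48 ≡ 1, 6^(96/3) = 6^32 ≡ 61 (mod 97). Since 6^48 ≡ 1 (mod 97), the order of 6 divides 48 (in fact the order is 12) ≠ 96, so it is not a primitive root.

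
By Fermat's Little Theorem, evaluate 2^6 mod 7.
By Fermat's Little Theorem, 2^{6} ≡ 1 (mod 7) since 7 is prime and gcd(2, 7) = 1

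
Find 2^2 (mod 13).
2 = 2 (binary 10). Repeated squaring mod 13: 2^1 ≡ 2; 2^2 ≡ 2² = 4 ≡ 4. So 2^2 ≡ 4 (mod 13).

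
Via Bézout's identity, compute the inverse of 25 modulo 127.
Extended GCD: 25(61) + 127(-12) = 1. So 25^(-1) ≡ 61 ≡ 61 (mod 127). Verify: 25 × 61 = 1525 ≡ 1 (mod 127)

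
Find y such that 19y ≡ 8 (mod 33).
23

Since gcd(19, 33) = 1 divides 8, a solution exists.
Multiply both sides by the inverse of 19 mod 33:
  19^(-1) mod 33 = 7
  x ≡ 7 × 8 ≡ 56 ≡ 23 (mod 33)
Verification: 19 × 23 = 437 = 13 × 33 + 8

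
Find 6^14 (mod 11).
Using Fermat: 6^{10} ≡ 1 (mod 11). 14 ≡ 4 (mod 10). So 6^{14} ≡ 6^{4} ≡ 9 (mod 11)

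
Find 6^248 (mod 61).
Using Fermat: 6^{60} ≡ 1 (mod 61). 248 ≡ 8 (mod 60). So 6^{248} ≡ 6^{8} ≡ 42 (mod 61)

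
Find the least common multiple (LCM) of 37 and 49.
1813

First find GCD(37, 49) using the Euclidean algorithm:
37 = 0 × 49 + 37
49 = 1 × 37 + 12
37 = 3 × 12 + 1
12 = 12 × 1 + 0
GCD(37, 49) = 1

LCM formula: LCM(a, b) = (a × b) / GCD(a, b)
LCM(37, 49) = (37 × 49) / 1
LCM(37, 49) = 1813 / 1
LCM(37, 49) = 1813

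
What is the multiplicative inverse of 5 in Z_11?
9

Using Extended Euclidean Algorithm:
gcd(5, 11) = 1
Bezout coefficients: 5 × -2 + 11 × 1 = 1
So 5 × -2 ≡ 1 (mod 11)
The inverse is -2 mod 11 = 9
Verification: 5 × 9 = 45 = 4 × 11 + 1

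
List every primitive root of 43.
Primitive roots mod 43: {3, 5, 12, 18, 19, 20, 26, 28, 29, 30, 33, 34}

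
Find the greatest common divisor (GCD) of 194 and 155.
1

Using the Euclidean algorithm:
194 = 1 × 155 + 39
155 = 3 × 39 + 38
39 = 1 × 38 + 1
38 = 38 × 1 + 0

GCD(194, 155) = 1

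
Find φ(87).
56

Prime factorization: 87 = 3 × 29
Using the formula φ(n) = n × Π(1 - 1/p) for each prime factor p:
φ(87) = 87 × (1 - 1/3) × (1 - 1/29)
φ(87) = 56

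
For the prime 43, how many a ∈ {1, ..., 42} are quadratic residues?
For prime 43, there are (p-1)/2 = (43-1)/2 = 21 quadratic residues (excluding 0).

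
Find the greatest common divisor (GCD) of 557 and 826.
1

Using the Euclidean algorithm:
557 = 0 × 826 + 557
826 = 1 × 557 + 269
557 = 2 × 269 + 19
269 = 14 × 19 + 3
19 = 6 × 3 + 1
3 = 3 × 1 + 0

GCD(557, 826) = 1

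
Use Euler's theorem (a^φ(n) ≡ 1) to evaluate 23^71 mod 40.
By Euler: 23^{16} ≡ 1 (mod 40) since gcd(23, 40) = 1. 71 = 4×16 + 7. So 23^{71} ≡ 23^{7} ≡ 7 (mod 40)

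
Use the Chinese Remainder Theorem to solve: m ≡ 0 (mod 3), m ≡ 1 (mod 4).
M = 3 × 4 = 12. M₁ = 4, y₁ ≡ 1 (mod 3). M₂ = 3, y₂ ≡ 3 (mod 4). m = 0×4×1 + 1×3×3 ≡ 9 (mod 12)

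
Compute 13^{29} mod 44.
17

Using successive squaring:
Binary expansion of 29: 11101
Powers of 13 mod 44 (each is the square of the previous):
  13^1 ≡ 13 (mod 44)
  13^2 ≡ 13² = 169 ≡ 37 (mod 44)
  13^4 ≡ 37² = 1369 ≡ 5 (mod 44)
  13^8 ≡ 5² = 25 ≡ 25 (mod 44)
  13^16 ≡ 25² = 625 ≡ 9 (mod 44)
29 = 16 + 8 + 4 + 1, so 13^29 = 13^16 × 13^8 × 13^4 × 13^1 ≡ 9 × 25 × 5 × 13 (mod 44)
Multiplying step by step:
  9 × 25 = 225 ≡ 5 (mod 44)
  5 × 5 = 25 ≡ 25 (mod 44)
  25 × 13 = 325 ≡ 17 (mod 44)
Result: 13^29 ≡ 17 (mod 44)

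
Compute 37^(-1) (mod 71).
48

Using Extended Euclidean Algorithm:
gcd(37, 71) = 1
Bezout coefficients: 37 × -23 + 71 × 12 = 1
So 37 × -23 ≡ 1 (mod 71)
The inverse is -23 mod 71 = 48
Verification: 37 × 48 = 1776 = 25 × 71 + 1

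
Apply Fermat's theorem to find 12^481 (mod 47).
By Fermat: 12^{46} ≡ 1 (mod 47). 481 ≡ 21 (mod 46). So 12^{481} ≡ 12^{21} ≡ 16 (mod 47)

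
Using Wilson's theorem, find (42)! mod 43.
By Wilson's theorem, (42)! ≡ -1 ≡ 42 (mod 43)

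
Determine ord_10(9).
Powers of 9 mod 10: 9^1≡9, 9^2≡1. Order = 2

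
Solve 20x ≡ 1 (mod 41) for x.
20^(-1) ≡ 39 (mod 41). Verification: 20 × 39 = 780 ≡ 1 (mod 41)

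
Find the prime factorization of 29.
29

Divide by primes starting from smallest:
29 ÷ 29 = 1

29 = 29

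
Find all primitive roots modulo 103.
Primitive roots mod 103: {5, 6, 11, 12, 20, 21, 35, 40, 43, 44, 45, 48, 51, 53, 54, 62, 65, 67, 70, 71, 74, 75, 77, 78, 84, 85, 86, 87, 88, 96, 99, 101}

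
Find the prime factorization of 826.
2 × 7 × 59

Divide by primes starting from smallest:
826 ÷ 2 = 413
413 ÷ 7 = 59
59 ÷ 59 = 1

826 = 2 × 7 × 59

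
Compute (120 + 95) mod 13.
7

(120 + 95) = 215
215 mod 13 = 7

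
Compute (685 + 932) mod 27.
24

(685 + 932) = 1617
1617 mod 27 = 24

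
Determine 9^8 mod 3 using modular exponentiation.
9 ≡ 0 (mod 3). 8 = 8 (binary 1000). Repeated squaring mod 3: 0^1 ≡ 0; 0^2 ≡ 0² = 0 ≡ 0; 0^4 ≡ 0² = 0 ≡ 0; 0^8 ≡ 0² = 0 ≡ 0. So 9^8 ≡ 0 (mod 3).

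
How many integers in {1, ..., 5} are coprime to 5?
4

Prime factorization: 5 = 5
Using the formula φ(n) = n × Π(1 - 1/p) for each prime factor p:
φ(5) = 5 × (1 - 1/5)
φ(5) = 4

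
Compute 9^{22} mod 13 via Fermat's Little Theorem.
9

By Fermat's Little Theorem, a^(p-1) ≡ 1 (mod p) for prime p and gcd(a, p) = 1
Here p = 13, so 9^12 ≡ 1 (mod 13)
We can reduce the exponent: 22 mod 12 = 10
So 9^22 ≡ 9^10 (mod 13)
Computing: 9^10 mod 13 = 9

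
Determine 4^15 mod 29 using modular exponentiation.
Using repeated squaring. 15 = 8 + 4 + 2 + 1 (binary 1111). Repeated squaring mod 29: 4^1 ≡ 4; 4^2 ≡ 4² = 16 ≡ 16; 4^4 ≡ 16² = 256 ≡ 24; 4^8 ≡ 24² = 576 ≡ 25. Multiply: 4^15 = 4^8 × 4^4 × 4^2 × 4^1 ≡ 25 × 24 × 16 × 4 (mod 29): 25 × 24 = 600 ≡ 20; 20 × 16 = 320 ≡ 1; 1 × 4 = 4 ≡ 4. So 4^15 ≡ 4 (mod 29).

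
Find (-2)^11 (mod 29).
Using repeated squaring. (-2) ≡ 27 (mod 29). 11 = 8 + 2 + 1 (binary 1011). Repeated squaring mod 29: 27^1 ≡ 27; 27^2 ≡ 27² = 729 ≡ 4; 27^4 ≡ 4² = 16 ≡ 16; 27^8 ≡ 16² = 256 ≡ 24. Multiply: (-2)^11 ≡ 27^8 × 27^2 × 27^1 ≡ 24 × 4 × 27 (mod 29): 24 × 4 = 96 ≡ 9; 9 × 27 = 243 ≡ 11. So (-2)^11 ≡ 11 (mod 29).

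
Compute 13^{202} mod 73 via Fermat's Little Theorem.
48

By Fermat's Little Theorem, a^(p-1) ≡ 1 (mod p) for prime p and gcd(a, p) = 1
Here p = 73, so 13^72 ≡ 1 (mod 73)
We can reduce the exponent: 202 mod 72 = 58
So 13^202 ≡ 13^58 (mod 73)
Computing: 13^58 mod 73 = 48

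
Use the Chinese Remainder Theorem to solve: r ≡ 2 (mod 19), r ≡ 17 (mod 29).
M = 19 × 29 = 551. M₁ = 29, y₁ ≡ 2 (mod 19). M₂ = 19, y₂ ≡ 26 (mod 29). r = 2×29×2 + 17×19×26 ≡ 249 (mod 551)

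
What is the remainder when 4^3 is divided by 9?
3 = 2 + 1 (binary 11). Repeated squaring mod 9: 4^1 ≡ 4; 4^2 ≡ 4² = 16 ≡ 7. Multiply: 4^3 = 4^2 × 4^1 ≡ 7 × 4 (mod 9): 7 × 4 = 28 ≡ 1. So 4^3 ≡ 1 (mod 9).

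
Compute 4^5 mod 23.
5 = 4 + 1 (binary 101). Repeated squaring mod 23: 4^1 ≡ 4; 4^2 ≡ 4² = 16 ≡ 16; 4^4 ≡ 16² = 256 ≡ 3. Multiply: 4^5 = 4^4 × 4^1 ≡ 3 × 4 (mod 23): 3 × 4 = 12 ≡ 12. So 4^5 ≡ 12 (mod 23).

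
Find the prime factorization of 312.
2^3 × 3 × 13

Divide by primes starting from smallest:
312 ÷ 2 = 156
156 ÷ 2 = 78
78 ÷ 2 = 39
39 ÷ 3 = 13
13 ÷ 13 = 1

312 = 2^3 × 3 × 13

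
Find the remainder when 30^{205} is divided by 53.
By Fermat: 30^{52} ≡ 1 (mod 53). 205 = 3×52 + 49. So 30^{205} ≡ 30^{49} ≡ 30 (mod 53)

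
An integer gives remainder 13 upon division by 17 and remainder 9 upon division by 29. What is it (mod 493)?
M = 17 × 29 = 493. M₁ = 29, y₁ ≡ 10 (mod 17). M₂ = 17, y₂ ≡ 12 (mod 29). r = 13×29×10 + 9×17×12 ≡ 183 (mod 493). The smallest positive such number is 183.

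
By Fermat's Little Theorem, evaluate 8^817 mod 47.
By Fermat: 8^{46} ≡ 1 (mod 47). 817 ≡ 35 (mod 46). So 8^{817} ≡ 8^{35} ≡ 14 (mod 47)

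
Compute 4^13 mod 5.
Using Fermat: 4^{4} ≡ 1 (mod 5). 13 ≡ 1 (mod 4). So 4^{13} ≡ 4^{1} ≡ 4 (mod 5)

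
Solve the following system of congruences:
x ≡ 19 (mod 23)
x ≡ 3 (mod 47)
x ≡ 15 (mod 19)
10484

Using the Chinese Remainder Theorem:
M = product of moduli = 20539
For equation 1: M_1 = 893, 893 ≡ 19 (mod 23), inverse of 893 mod 23 is 17 (check: 19 × 17 = 323 ≡ 1 (mod 23))
For equation 2: M_2 = 437, 437 ≡ 14 (mod 47), inverse of 437 mod 47 is 37 (check: 14 × 37 = 518 ≡ 1 (mod 47))
For equation 3: M_3 = 1081, 1081 ≡ 17 (mod 19), inverse of 1081 mod 19 is 9 (check: 17 × 9 = 153 ≡ 1 (mod 19))
Combine: x ≡ Σ r_i×M_i×(M_i⁻¹ mod m_i) = 19×893×17 + 3×437×37 + 15×1081×9 = 288439 + 48507 + 145935 = 482881
482881 mod 20539 = 10484
x ≡ 10484 (mod 20539)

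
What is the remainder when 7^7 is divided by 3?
7 ≡ 1 (mod 3). 7 = 4 + 2 + 1 (binary 111). Repeated squaring mod 3: 1^1 ≡ 1; 1^2 ≡ 1² = 1 ≡ 1; 1^4 ≡ 1² = 1 ≡ 1. Multiply: 7^7 ≡ 1^4 × 1^2 × 1^1 ≡ 1 × 1 × 1 (mod 3): 1 × 1 = 1 ≡ 1; 1 × 1 = 1 ≡ 1. So 7^7 ≡ 1 (mod 3).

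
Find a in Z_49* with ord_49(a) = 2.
48 has order 2 mod 49 since 48^{2} ≡ 1 (mod 49) and no smaller power works.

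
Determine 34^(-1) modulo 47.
34^(-1) ≡ 18 (mod 47). Verification: 34 × 18 = 612 ≡ 1 (mod 47)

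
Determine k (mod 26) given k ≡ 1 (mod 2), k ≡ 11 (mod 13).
11

Using the Chinese Remainder Theorem:
M = product of moduli = 26
For equation 1: M_1 = 13, 13 ≡ 1 (mod 2), inverse of 13 mod 2 is 1 (check: 1 × 1 = 1 ≡ 1 (mod 2))
For equation 2: M_2 = 2, 2 ≡ 2 (mod 13), inverse of 2 mod 13 is 7 (check: 2 × 7 = 14 ≡ 1 (mod 13))
Combine: k ≡ Σ r_i×M_i×(M_i⁻¹ mod m_i) = 1×13×1 + 11×2×7 = 13 + 154 = 167
167 mod 26 = 11
k ≡ 11 (mod 26)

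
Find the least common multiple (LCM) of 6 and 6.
6

First find GCD(6, 6) using the Euclidean algorithm:
6 = 1 × 6 + 0
GCD(6, 6) = 6

LCM formula: LCM(a, b) = (a × b) / GCD(a, b)
LCM(6, 6) = (6 × 6) / 6
LCM(6, 6) = 36 / 6
LCM(6, 6) = 6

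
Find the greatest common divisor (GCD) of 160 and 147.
1

Using the Euclidean algorithm:
160 = 1 × 147 + 13
147 = 11 × 13 + 4
13 = 3 × 4 + 1
4 = 4 × 1 + 0

GCD(160, 147) = 1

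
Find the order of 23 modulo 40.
Powers of 23 mod 40: 23^1≡23, 23^2≡9, 23^3≡7, 23^4≡1. Order = 4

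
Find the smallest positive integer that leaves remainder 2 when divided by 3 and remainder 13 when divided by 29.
M = 3 × 29 = 87. M₁ = 29, y₁ ≡ 2 (mod 3). M₂ = 3, y₂ ≡ 10 (mod 29). n = 2×29×2 + 13×3×10 ≡ 71 (mod 87). The smallest positive such number is 71.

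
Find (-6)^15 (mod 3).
Using repeated squaring. (-6) ≡ 0 (mod 3). 15 = 8 + 4 + 2 + 1 (binary 1111). Repeated squaring mod 3: 0^1 ≡ 0; 0^2 ≡ 0² = 0 ≡ 0; 0^4 ≡ 0² = 0 ≡ 0; 0^8 ≡ 0² = 0 ≡ 0. Multiply: (-6)^15 ≡ 0^8 × 0^4 × 0^2 × 0^1 ≡ 0 × 0 × 0 × 0 (mod 3): 0 × 0 = 0 ≡ 0; 0 × 0 = 0 ≡ 0; 0 × 0 = 0 ≡ 0. So (-6)^15 ≡ 0 (mod 3).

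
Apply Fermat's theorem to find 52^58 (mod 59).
By Fermat's Little Theorem, 52^{58} ≡ 1 (mod 59) since 59 is prime and gcd(52, 59) = 1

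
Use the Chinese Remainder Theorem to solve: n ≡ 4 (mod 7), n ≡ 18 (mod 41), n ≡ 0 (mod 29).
1740

Using the Chinese Remainder Theorem:
M = product of moduli = 8323
For equation 1: M_1 = 1189, 1189 ≡ 6 (mod 7), inverse of 1189 mod 7 is 6 (check: 6 × 6 = 36 ≡ 1 (mod 7))
For equation 2: M_2 = 203, 203 ≡ 39 (mod 41), inverse of 203 mod 41 is 20 (check: 39 × 20 = 780 ≡ 1 (mod 41))
For equation 3: M_3 = 287, 287 ≡ 26 (mod 29), inverse of 287 mod 29 is 19 (check: 26 × 19 = 494 ≡ 1 (mod 29))
Combine: n ≡ Σ r_i×M_i×(M_i⁻¹ mod m_i) = 4×1189×6 + 18×203×20 + 0×287×19 = 28536 + 73080 + 0 = 101616
101616 mod 8323 = 1740
n ≡ 1740 (mod 8323)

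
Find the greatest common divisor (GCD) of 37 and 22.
1

Using the Euclidean algorithm:
37 = 1 × 22 + 15
22 = 1 × 15 + 7
15 = 2 × 7 + 1
7 = 7 × 1 + 0

GCD(37, 22) = 1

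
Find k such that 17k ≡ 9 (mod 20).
17

Since gcd(17, 20) = 1 divides 9, a solution exists.
Multiply both sides by the inverse of 17 mod 20:
  17^(-1) mod 20 = 13
  x ≡ 13 × 9 ≡ 117 ≡ 17 (mod 20)
Verification: 17 × 17 = 289 = 14 × 20 + 9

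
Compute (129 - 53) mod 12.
4

(129 - 53) = 76
76 mod 12 = 4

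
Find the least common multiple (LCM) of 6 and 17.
102

First find GCD(6, 17) using the Euclidean algorithm:
6 = 0 × 17 + 6
17 = 2 × 6 + 5
6 = 1 × 5 + 1
5 = 5 × 1 + 0
GCD(6, 17) = 1

LCM formula: LCM(a, b) = (a × b) / GCD(a, b)
LCM(6, 17) = (6 × 17) / 1
LCM(6, 17) = 102 / 1
LCM(6, 17) = 102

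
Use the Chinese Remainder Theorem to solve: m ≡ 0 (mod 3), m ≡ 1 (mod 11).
M = 3 × 11 = 33. M₁ = 11, y₁ ≡ 2 (mod 3). M₂ = 3, y₂ ≡ 4 (mod 11). m = 0×11×2 + 1×3×4 ≡ 12 (mod 33)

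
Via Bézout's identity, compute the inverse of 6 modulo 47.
Extended GCD: 6(8) + 47(-1) = 1. So 6^(-1) ≡ 8 ≡ 8 (mod 47). Verify: 6 × 8 = 48 ≡ 1 (mod 47)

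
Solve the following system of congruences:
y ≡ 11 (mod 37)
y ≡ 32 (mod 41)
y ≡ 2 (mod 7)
9298

Using the Chinese Remainder Theorem:
M = product of moduli = 10619
For equation 1: M_1 = 287, 287 ≡ 28 (mod 37), inverse of 287 mod 37 is 4 (check: 28 × 4 = 112 ≡ 1 (mod 37))
For equation 2: M_2 = 259, 259 ≡ 13 (mod 41), inverse of 259 mod 41 is 19 (check: 13 × 19 = 247 ≡ 1 (mod 41))
For equation 3: M_3 = 1517, 1517 ≡ 5 (mod 7), inverse of 1517 mod 7 is 3 (check: 5 × 3 = 15 ≡ 1 (mod 7))
Combine: y ≡ Σ r_i×M_i×(M_i⁻¹ mod m_i) = 11×287×4 + 32×259×19 + 2×1517×3 = 12628 + 157472 + 9102 = 179202
179202 mod 10619 = 9298
y ≡ 9298 (mod 10619)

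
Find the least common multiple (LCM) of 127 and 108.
13716

First find GCD(127, 108) using the Euclidean algorithm:
127 = 1 × 108 + 19
108 = 5 × 19 + 13
19 = 1 × 13 + 6
13 = 2 × 6 + 1
6 = 6 × 1 + 0
GCD(127, 108) = 1

LCM formula: LCM(a, b) = (a × b) / GCD(a, b)
LCM(127, 108) = (127 × 108) / 1
LCM(127, 108) = 13716 / 1
LCM(127, 108) = 13716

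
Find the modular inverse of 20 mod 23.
20^(-1) ≡ 15 (mod 23). Verification: 20 × 15 = 300 ≡ 1 (mod 23)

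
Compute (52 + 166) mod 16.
10

(52 + 166) = 218
218 mod 16 = 10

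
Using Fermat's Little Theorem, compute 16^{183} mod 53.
16

By Fermat's Little Theorem, a^(p-1) ≡ 1 (mod p) for prime p and gcd(a, p) = 1
Here p = 53, so 16^52 ≡ 1 (mod 53)
We can reduce the exponent: 183 mod 52 = 27
So 16^183 ≡ 16^27 (mod 53)
Computing: 16^27 mod 53 = 16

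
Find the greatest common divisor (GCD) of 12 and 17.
1

Using the Euclidean algorithm:
12 = 0 × 17 + 12
17 = 1 × 12 + 5
12 = 2 × 5 + 2
5 = 2 × 2 + 1
2 = 2 × 1 + 0

GCD(12, 17) = 1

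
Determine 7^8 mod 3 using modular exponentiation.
7 ≡ 1 (mod 3). 8 = 8 (binary 1000). Repeated squaring mod 3: 1^1 ≡ 1; 1^2 ≡ 1² = 1 ≡ 1; 1^4 ≡ 1² = 1 ≡ 1; 1^8 ≡ 1² = 1 ≡ 1. So 7^8 ≡ 1 (mod 3).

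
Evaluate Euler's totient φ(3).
2

Prime factorization: 3 = 3
Using the formula φ(n) = n × Π(1 - 1/p) for each prime factor p:
φ(3) = 3 × (1 - 1/3)
φ(3) = 2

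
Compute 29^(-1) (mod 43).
29^(-1) ≡ 3 (mod 43). Verification: 29 × 3 = 87 ≡ 1 (mod 43)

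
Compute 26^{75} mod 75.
26

Using successive squaring:
Binary expansion of 75: 1001011
Powers of 26 mod 75 (each is the square of the previous):
  26^1 ≡ 26 (mod 75)
  26^2 ≡ 26² = 676 ≡ 1 (mod 75)
  26^4 ≡ 1² = 1 ≡ 1 (mod 75)
  26^8 ≡ 1² = 1 ≡ 1 (mod 75)
  26^16 ≡ 1² = 1 ≡ 1 (mod 75)
  26^32 ≡ 1² = 1 ≡ 1 (mod 75)
  26^64 ≡ 1² = 1 ≡ 1 (mod 75)
75 = 64 + 8 + 2 + 1, so 26^75 = 26^64 × 26^8 × 26^2 × 26^1 ≡ 1 × 1 × 1 × 26 (mod 75)
Multiplying step by step:
  1 × 1 = 1 ≡ 1 (mod 75)
  1 × 1 = 1 ≡ 1 (mod 75)
  1 × 26 = 26 ≡ 26 (mod 75)
Result: 26^75 ≡ 26 (mod 75)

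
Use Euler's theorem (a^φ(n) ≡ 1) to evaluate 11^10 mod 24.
By Euler: 11^{8} ≡ 1 (mod 24) since gcd(11, 24) = 1. 10 = 1×8 + 2. So 11^{10} ≡ 11^{2} ≡ 1 (mod 24)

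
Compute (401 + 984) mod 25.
10

(401 + 984) = 1385
1385 mod 25 = 10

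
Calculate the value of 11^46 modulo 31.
Using Fermat: 11^{30} ≡ 1 (mod 31). 46 ≡ 16 (mod 30). So 11^{46} ≡ 11^{16} ≡ 20 (mod 31)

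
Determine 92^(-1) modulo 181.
92^(-1) ≡ 61 (mod 181). Verification: 92 × 61 = 5612 ≡ 1 (mod 181)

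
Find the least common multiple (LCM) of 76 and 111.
8436

First find GCD(76, 111) using the Euclidean algorithm:
76 = 0 × 111 + 76
111 = 1 × 76 + 35
76 = 2 × 35 + 6
35 = 5 × 6 + 5
6 = 1 × 5 + 1
5 = 5 × 1 + 0
GCD(76, 111) = 1

LCM formula: LCM(a, b) = (a × b) / GCD(a, b)
LCM(76, 111) = (76 × 111) / 1
LCM(76, 111) = 8436 / 1
LCM(76, 111) = 8436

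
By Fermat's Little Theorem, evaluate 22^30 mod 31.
By Fermat's Little Theorem, 22^{30} ≡ 1 (mod 31) since 31 is prime and gcd(22, 31) = 1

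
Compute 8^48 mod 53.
Using repeated squaring. 48 = 32 + 16 (binary 110000). Repeated squaring mod 53: 8^1 ≡ 8; 8^2 ≡ 8² = 64 ≡ 11; 8^4 ≡ 11² = 121 ≡ 15; 8^8 ≡ 15² = 225 ≡ 13; 8^16 ≡ 13² = 169 ≡ 10; 8^32 ≡ 10² = 100 ≡ 47. Multiply: 8^48 = 8^32 × 8^16 ≡ 47 × 10 (mod 53): 47 × 10 = 470 ≡ 46. So 8^48 ≡ 46 (mod 53).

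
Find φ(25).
20

Prime factorization: 25 = 5^2
Using the formula φ(n) = n × Π(1 - 1/p) for each prime factor p:
φ(25) = 25 × (1 - 1/5)
φ(25) = 20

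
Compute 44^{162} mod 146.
46

Using successive squaring:
Binary expansion of 162: 10100010
Powers of 44 mod 146 (each is the square of the previous):
  44^1 ≡ 44 (mod 146)
  44^2 ≡ 44² = 1936 ≡ 38 (mod 146)
  44^4 ≡ 38² = 1444 ≡ 130 (mod 146)
  44^8 ≡ 130² = 16900 ≡ 110 (mod 146)
  44^16 ≡ 110² = 12100 ≡ 128 (mod 146)
  44^32 ≡ 128² = 16384 ≡ 32 (mod 146)
  44^64 ≡ 32² = 1024 ≡ 2 (mod 146)
  44^128 ≡ 2² = 4 ≡ 4 (mod 146)
162 = 128 + 32 + 2, so 44^162 = 44^128 × 44^32 × 44^2 ≡ 4 × 32 × 38 (mod 146)
Multiplying step by step:
  4 × 32 = 128 ≡ 128 (mod 146)
  128 × 38 = 4864 ≡ 46 (mod 146)
Result: 44^162 ≡ 46 (mod 146)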